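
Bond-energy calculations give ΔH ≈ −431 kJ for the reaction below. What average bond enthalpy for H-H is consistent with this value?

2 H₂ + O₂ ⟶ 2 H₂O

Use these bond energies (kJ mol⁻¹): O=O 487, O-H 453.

D(H-H) ≈ 447 kJ/mol

Let D be the H-H bond energy.
Σ(broken) = 2×D + 1×487 = 487 + 2D
Σ(formed) = 4×453 = 1812
ΔH = Σ(broken) − Σ(formed) = (487 + 2D) − (1812) = −1325 + 2D
Setting this equal to −431 kJ gives 2D = 894, so D = 447 kJ/mol.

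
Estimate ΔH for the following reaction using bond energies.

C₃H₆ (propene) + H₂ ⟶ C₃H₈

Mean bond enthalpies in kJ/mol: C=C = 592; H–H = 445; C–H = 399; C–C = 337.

Bonds broken (reactants):
  C–C: 1 × 337 = 337
  C–H: 6 × 399 = 2394
  C=C: 1 × 592 = 592
  H–H: 1 × 445 = 445
  Σ(broken) = 3768 kJ
Bonds formed (products):
  C–C: 2 × 337 = 674
  C–H: 8 × 399 = 3192
  Σ(formed) = 3866 kJ
ΔH = Σ(broken) − Σ(formed) = 3768 − 3866 = −98 kJ

ΔH ≈ −98 kJ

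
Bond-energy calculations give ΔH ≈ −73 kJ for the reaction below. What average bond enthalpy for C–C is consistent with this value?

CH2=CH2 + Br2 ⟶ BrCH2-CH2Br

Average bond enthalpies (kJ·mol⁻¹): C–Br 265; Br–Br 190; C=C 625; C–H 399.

Let D be the C–C bond energy.
Σ(broken) = 1×190 + 4×399 + 1×625 = 2411
Σ(formed) = 2×265 + 1×D + 4×399 = 2126 + D
ΔH = Σ(broken) − Σ(formed) = (2411) − (2126 + D) = +285 − D
Setting this equal to −73 kJ gives D = 358 kJ/mol.

D(C–C) ≈ 358 kJ/mol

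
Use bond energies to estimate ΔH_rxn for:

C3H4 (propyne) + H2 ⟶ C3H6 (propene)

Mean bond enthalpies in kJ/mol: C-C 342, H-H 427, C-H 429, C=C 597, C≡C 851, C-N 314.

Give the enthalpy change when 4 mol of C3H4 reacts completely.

Bonds broken (reactants):
  C≡C: 1 × 851 = 851
  C-C: 1 × 342 = 342
  C-H: 4 × 429 = 1716
  H-H: 1 × 427 = 427
  Σ(broken) = 3336 kJ
Bonds formed (products):
  C-C: 1 × 342 = 342
  C-H: 6 × 429 = 2574
  C=C: 1 × 597 = 597
  Σ(formed) = 3513 kJ
ΔH = Σ(broken) − Σ(formed) = 3336 − 3513 = −177 kJ
For 4× the reaction as written: 4 × (−177) = −708 kJ

ΔH = −708 kJ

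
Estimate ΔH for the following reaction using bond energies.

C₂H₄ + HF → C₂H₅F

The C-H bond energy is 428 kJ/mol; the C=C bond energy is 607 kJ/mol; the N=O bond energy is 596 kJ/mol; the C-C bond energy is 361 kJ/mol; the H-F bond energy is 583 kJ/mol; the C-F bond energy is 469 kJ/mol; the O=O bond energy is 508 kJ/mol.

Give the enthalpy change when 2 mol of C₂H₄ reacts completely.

Bonds broken (reactants):
  C-H: 4 × 428 = 1712
  C=C: 1 × 607 = 607
  H-F: 1 × 583 = 583
  Σ(broken) = 2902 kJ
Bonds formed (products):
  C-C: 1 × 361 = 361
  C-F: 1 × 469 = 469
  C-H: 5 × 428 = 2140
  Σ(formed) = 2970 kJ
ΔH = Σ(broken) − Σ(formed) = 2902 − 2970 = −68 kJ
For 2× the reaction as written: 2 × (−68) = −136 kJ

ΔH = −136 kJ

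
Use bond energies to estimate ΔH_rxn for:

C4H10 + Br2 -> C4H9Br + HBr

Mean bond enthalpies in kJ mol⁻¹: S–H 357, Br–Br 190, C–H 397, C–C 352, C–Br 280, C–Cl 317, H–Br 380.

Bonds broken (reactants):
  Br–Br: 1 × 190 = 190
  C–C: 3 × 352 = 1056
  C–H: 10 × 397 = 3970
  Σ(broken) = 5216 kJ
Bonds formed (products):
  C–Br: 1 × 280 = 280
  C–C: 3 × 352 = 1056
  C–H: 9 × 397 = 3573
  H–Br: 1 × 380 = 380
  Σ(formed) = 5289 kJ
ΔH = Σ(broken) − Σ(formed) = 5216 − 5289 = −73 kJ

ΔH ≈ −73 kJ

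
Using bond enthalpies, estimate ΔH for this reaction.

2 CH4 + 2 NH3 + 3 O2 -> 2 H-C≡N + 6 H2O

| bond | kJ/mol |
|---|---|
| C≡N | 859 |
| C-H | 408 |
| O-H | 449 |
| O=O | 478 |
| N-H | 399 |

ΔH ≈ −830 kJ

Bonds broken (reactants):
  C-H: 8 × 408 = 3264
  N-H: 6 × 399 = 2394
  O=O: 3 × 478 = 1434
  Σ(broken) = 7092 kJ
Bonds formed (products):
  C≡N: 2 × 859 = 1718
  C-H: 2 × 408 = 816
  O-H: 12 × 449 = 5388
  Σ(formed) = 7922 kJ
ΔH = Σ(broken) − Σ(formed) = 7092 − 7922 = −830 kJ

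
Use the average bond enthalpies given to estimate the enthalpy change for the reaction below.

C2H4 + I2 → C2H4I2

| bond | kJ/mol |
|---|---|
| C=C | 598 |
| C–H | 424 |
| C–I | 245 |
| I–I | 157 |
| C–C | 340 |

ΔH ≈ −75 kJ

Bonds broken (reactants):
  C–H: 4 × 424 = 1696
  C=C: 1 × 598 = 598
  I–I: 1 × 157 = 157
  Σ(broken) = 2451 kJ
Bonds formed (products):
  C–C: 1 × 340 = 340
  C–H: 4 × 424 = 1696
  C–I: 2 × 245 = 490
  Σ(formed) = 2526 kJ
ΔH = Σ(broken) − Σ(formed) = 2451 − 2526 = −75 kJ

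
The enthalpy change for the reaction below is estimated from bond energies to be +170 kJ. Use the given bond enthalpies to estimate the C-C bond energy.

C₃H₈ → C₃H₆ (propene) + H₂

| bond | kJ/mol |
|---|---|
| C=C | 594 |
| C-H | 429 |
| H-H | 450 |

D(C-C) ≈ 356 kJ/mol

Let D be the C-C bond energy.
Σ(broken) = 2×D + 8×429 = 3432 + 2D
Σ(formed) = 1×D + 6×429 + 1×594 + 1×450 = 3618 + D
ΔH = Σ(broken) − Σ(formed) = (3432 + 2D) − (3618 + D) = −186 + D
Setting this equal to +170 kJ gives D = 356 kJ/mol.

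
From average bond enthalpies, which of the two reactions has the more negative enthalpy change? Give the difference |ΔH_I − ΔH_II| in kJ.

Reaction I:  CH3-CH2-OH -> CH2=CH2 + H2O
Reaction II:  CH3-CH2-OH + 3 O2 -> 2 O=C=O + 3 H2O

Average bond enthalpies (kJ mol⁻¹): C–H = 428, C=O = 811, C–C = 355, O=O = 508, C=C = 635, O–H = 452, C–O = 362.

Reaction I:
  Bonds broken (reactants):
    C–C: 1 × 355 = 355
    C–H: 5 × 428 = 2140
    C–O: 1 × 362 = 362
    O–H: 1 × 452 = 452
    Σ(broken) = 3309 kJ
  Bonds formed (products):
    C–H: 4 × 428 = 1712
    C=C: 1 × 635 = 635
    O–H: 2 × 452 = 904
    Σ(formed) = 3251 kJ
  ΔH_I = 3309 − 3251 = +58 kJ
Reaction II:
  Bonds broken (reactants):
    C–C: 1 × 355 = 355
    C–H: 5 × 428 = 2140
    C–O: 1 × 362 = 362
    O–H: 1 × 452 = 452
    O=O: 3 × 508 = 1524
    Σ(broken) = 4833 kJ
  Bonds formed (products):
    C=O: 4 × 811 = 3244
    O–H: 6 × 452 = 2712
    Σ(formed) = 5956 kJ
  ΔH_II = 4833 − 5956 = −1123 kJ
ΔH_I − ΔH_II = +1181 kJ, so reaction II has the more negative ΔH; |ΔH_I − ΔH_II| = 1181 kJ.

Reaction II, by 1181 kJ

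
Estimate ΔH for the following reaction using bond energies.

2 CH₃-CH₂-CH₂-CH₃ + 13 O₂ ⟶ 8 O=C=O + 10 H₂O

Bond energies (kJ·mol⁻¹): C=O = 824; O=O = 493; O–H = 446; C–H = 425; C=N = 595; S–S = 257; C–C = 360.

ΔH ≈ −5035 kJ

Bonds broken (reactants):
  C–C: 6 × 360 = 2160
  C–H: 20 × 425 = 8500
  O=O: 13 × 493 = 6409
  Σ(broken) = 17069 kJ
Bonds formed (products):
  C=O: 16 × 824 = 13184
  O–H: 20 × 446 = 8920
  Σ(formed) = 22104 kJ
ΔH = Σ(broken) − Σ(formed) = 17069 − 22104 = −5035 kJ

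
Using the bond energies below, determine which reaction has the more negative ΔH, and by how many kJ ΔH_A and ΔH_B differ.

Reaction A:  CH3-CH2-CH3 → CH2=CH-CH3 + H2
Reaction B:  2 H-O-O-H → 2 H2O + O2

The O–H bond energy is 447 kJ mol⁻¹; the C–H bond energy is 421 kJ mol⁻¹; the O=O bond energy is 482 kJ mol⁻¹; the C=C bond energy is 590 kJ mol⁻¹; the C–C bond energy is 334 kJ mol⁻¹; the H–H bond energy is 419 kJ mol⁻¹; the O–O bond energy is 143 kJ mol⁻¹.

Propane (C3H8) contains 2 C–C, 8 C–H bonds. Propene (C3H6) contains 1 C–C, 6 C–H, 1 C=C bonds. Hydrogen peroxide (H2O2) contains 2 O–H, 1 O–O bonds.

Reaction A:
  Bonds broken (reactants):
    C–C: 2 × 334 = 668
    C–H: 8 × 421 = 3368
    Σ(broken) = 4036 kJ
  Bonds formed (products):
    C–C: 1 × 334 = 334
    C–H: 6 × 421 = 2526
    C=C: 1 × 590 = 590
    H–H: 1 × 419 = 419
    Σ(formed) = 3869 kJ
  ΔH_A = 4036 − 3869 = +167 kJ
Reaction B:
  Bonds broken (reactants):
    O–H: 4 × 447 = 1788
    O–O: 2 × 143 = 286
    Σ(broken) = 2074 kJ
  Bonds formed (products):
    O–H: 4 × 447 = 1788
    O=O: 1 × 482 = 482
    Σ(formed) = 2270 kJ
  ΔH_B = 2074 − 2270 = −196 kJ
ΔH_A − ΔH_B = +363 kJ, so reaction B has the more negative ΔH; |ΔH_A − ΔH_B| = 363 kJ.

Reaction B, by 363 kJ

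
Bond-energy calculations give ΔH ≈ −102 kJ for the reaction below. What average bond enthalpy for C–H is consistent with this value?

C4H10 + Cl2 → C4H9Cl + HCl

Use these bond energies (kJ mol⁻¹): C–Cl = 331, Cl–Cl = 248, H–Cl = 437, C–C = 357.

Let D be the C–H bond energy.
Σ(broken) = 3×357 + 10×D + 1×248 = 1319 + 10D
Σ(formed) = 3×357 + 1×331 + 9×D + 1×437 = 1839 + 9D
ΔH = Σ(broken) − Σ(formed) = (1319 + 10D) − (1839 + 9D) = −520 + D
Setting this equal to −102 kJ gives D = 418 kJ/mol.

D(C–H) ≈ 418 kJ/mol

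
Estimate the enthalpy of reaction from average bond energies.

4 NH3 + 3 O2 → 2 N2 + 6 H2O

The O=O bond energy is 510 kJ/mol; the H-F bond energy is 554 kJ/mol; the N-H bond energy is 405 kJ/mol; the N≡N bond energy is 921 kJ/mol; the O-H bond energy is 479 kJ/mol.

Bonds broken (reactants):
  N-H: 12 × 405 = 4860
  O=O: 3 × 510 = 1530
  Σ(broken) = 6390 kJ
Bonds formed (products):
  N≡N: 2 × 921 = 1842
  O-H: 12 × 479 = 5748
  Σ(formed) = 7590 kJ
ΔH = Σ(broken) − Σ(formed) = 6390 − 7590 = −1200 kJ

ΔH ≈ −1200 kJ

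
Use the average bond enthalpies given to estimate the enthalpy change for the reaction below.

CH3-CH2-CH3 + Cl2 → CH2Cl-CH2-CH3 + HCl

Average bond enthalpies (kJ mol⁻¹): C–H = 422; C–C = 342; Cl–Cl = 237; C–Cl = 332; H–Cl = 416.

ΔH ≈ −89 kJ

Bonds broken (reactants):
  C–C: 2 × 342 = 684
  C–H: 8 × 422 = 3376
  Cl–Cl: 1 × 237 = 237
  Σ(broken) = 4297 kJ
Bonds formed (products):
  C–C: 2 × 342 = 684
  C–Cl: 1 × 332 = 332
  C–H: 7 × 422 = 2954
  H–Cl: 1 × 416 = 416
  Σ(formed) = 4386 kJ
ΔH = Σ(broken) − Σ(formed) = 4297 − 4386 = −89 kJ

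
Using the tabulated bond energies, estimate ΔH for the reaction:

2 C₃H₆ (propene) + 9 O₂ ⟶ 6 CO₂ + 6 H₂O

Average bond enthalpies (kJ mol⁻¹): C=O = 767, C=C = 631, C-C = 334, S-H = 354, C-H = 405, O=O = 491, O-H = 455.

ΔH ≈ −3455 kJ

Bonds broken (reactants):
  C-C: 2 × 334 = 668
  C-H: 12 × 405 = 4860
  C=C: 2 × 631 = 1262
  O=O: 9 × 491 = 4419
  Σ(broken) = 11209 kJ
Bonds formed (products):
  C=O: 12 × 767 = 9204
  O-H: 12 × 455 = 5460
  Σ(formed) = 14664 kJ
ΔH = Σ(broken) − Σ(formed) = 11209 − 14664 = −3455 kJ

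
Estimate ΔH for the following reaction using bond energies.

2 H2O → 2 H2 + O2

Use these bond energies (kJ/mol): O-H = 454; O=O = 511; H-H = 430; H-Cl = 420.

Bonds broken (reactants):
  O-H: 4 × 454 = 1816
  Σ(broken) = 1816 kJ
Bonds formed (products):
  H-H: 2 × 430 = 860
  O=O: 1 × 511 = 511
  Σ(formed) = 1371 kJ
ΔH = Σ(broken) − Σ(formed) = 1816 − 1371 = +445 kJ

ΔH ≈ +445 kJ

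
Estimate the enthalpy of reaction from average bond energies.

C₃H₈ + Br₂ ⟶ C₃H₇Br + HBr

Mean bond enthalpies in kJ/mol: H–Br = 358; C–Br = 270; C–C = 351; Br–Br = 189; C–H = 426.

ΔH ≈ −13 kJ

Bonds broken (reactants):
  Br–Br: 1 × 189 = 189
  C–C: 2 × 351 = 702
  C–H: 8 × 426 = 3408
  Σ(broken) = 4299 kJ
Bonds formed (products):
  C–Br: 1 × 270 = 270
  C–C: 2 × 351 = 702
  C–H: 7 × 426 = 2982
  H–Br: 1 × 358 = 358
  Σ(formed) = 4312 kJ
ΔH = Σ(broken) − Σ(formed) = 4299 − 4312 = −13 kJ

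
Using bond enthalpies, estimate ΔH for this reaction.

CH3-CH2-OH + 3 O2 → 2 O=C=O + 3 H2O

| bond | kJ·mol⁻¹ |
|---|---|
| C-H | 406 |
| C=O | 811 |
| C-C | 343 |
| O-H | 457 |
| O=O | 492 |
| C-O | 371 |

ΔH ≈ −1309 kJ

Bonds broken (reactants):
  C-C: 1 × 343 = 343
  C-H: 5 × 406 = 2030
  C-O: 1 × 371 = 371
  O-H: 1 × 457 = 457
  O=O: 3 × 492 = 1476
  Σ(broken) = 4677 kJ
Bonds formed (products):
  C=O: 4 × 811 = 3244
  O-H: 6 × 457 = 2742
  Σ(formed) = 5986 kJ
ΔH = Σ(broken) − Σ(formed) = 4677 − 5986 = −1309 kJ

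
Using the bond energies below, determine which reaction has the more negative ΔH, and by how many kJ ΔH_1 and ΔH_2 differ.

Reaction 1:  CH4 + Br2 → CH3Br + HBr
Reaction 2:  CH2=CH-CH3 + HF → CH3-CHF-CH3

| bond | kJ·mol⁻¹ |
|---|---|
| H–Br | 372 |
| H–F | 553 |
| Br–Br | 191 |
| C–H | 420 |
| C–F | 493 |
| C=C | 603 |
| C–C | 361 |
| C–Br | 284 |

Reaction 1:
  Bonds broken (reactants):
    Br–Br: 1 × 191 = 191
    C–H: 4 × 420 = 1680
    Σ(broken) = 1871 kJ
  Bonds formed (products):
    C–Br: 1 × 284 = 284
    C–H: 3 × 420 = 1260
    H–Br: 1 × 372 = 372
    Σ(formed) = 1916 kJ
  ΔH_1 = 1871 − 1916 = −45 kJ
Reaction 2:
  Bonds broken (reactants):
    C–C: 1 × 361 = 361
    C–H: 6 × 420 = 2520
    C=C: 1 × 603 = 603
    H–F: 1 × 553 = 553
    Σ(broken) = 4037 kJ
  Bonds formed (products):
    C–C: 2 × 361 = 722
    C–F: 1 × 493 = 493
    C–H: 7 × 420 = 2940
    Σ(formed) = 4155 kJ
  ΔH_2 = 4037 − 4155 = −118 kJ
ΔH_1 − ΔH_2 = +73 kJ, so reaction 2 has the more negative ΔH; |ΔH_1 − ΔH_2| = 73 kJ.

Reaction 2, by 73 kJ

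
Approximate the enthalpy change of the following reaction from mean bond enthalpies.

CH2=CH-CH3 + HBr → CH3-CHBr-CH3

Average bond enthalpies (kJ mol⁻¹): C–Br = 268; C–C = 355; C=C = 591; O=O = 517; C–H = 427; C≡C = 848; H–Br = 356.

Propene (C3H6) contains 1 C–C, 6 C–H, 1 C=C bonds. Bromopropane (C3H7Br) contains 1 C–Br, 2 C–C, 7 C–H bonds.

ΔH ≈ −103 kJ

Bonds broken (reactants):
  C–C: 1 × 355 = 355
  C–H: 6 × 427 = 2562
  C=C: 1 × 591 = 591
  H–Br: 1 × 356 = 356
  Σ(broken) = 3864 kJ
Bonds formed (products):
  C–Br: 1 × 268 = 268
  C–C: 2 × 355 = 710
  C–H: 7 × 427 = 2989
  Σ(formed) = 3967 kJ
ΔH = Σ(broken) − Σ(formed) = 3864 − 3967 = −103 kJ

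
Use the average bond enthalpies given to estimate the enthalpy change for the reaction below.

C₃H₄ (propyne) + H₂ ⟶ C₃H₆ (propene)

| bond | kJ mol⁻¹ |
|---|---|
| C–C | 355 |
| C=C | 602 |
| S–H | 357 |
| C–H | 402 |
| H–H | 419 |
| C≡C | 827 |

Bonds broken (reactants):
  C≡C: 1 × 827 = 827
  C–C: 1 × 355 = 355
  C–H: 4 × 402 = 1608
  H–H: 1 × 419 = 419
  Σ(broken) = 3209 kJ
Bonds formed (products):
  C–C: 1 × 355 = 355
  C–H: 6 × 402 = 2412
  C=C: 1 × 602 = 602
  Σ(formed) = 3369 kJ
ΔH = Σ(broken) − Σ(formed) = 3209 − 3369 = −160 kJ

ΔH ≈ −160 kJ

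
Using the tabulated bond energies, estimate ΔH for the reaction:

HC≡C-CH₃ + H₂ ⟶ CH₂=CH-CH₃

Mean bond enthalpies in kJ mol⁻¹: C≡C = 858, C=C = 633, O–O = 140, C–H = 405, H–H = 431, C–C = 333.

Bonds broken (reactants):
  C≡C: 1 × 858 = 858
  C–C: 1 × 333 = 333
  C–H: 4 × 405 = 1620
  H–H: 1 × 431 = 431
  Σ(broken) = 3242 kJ
Bonds formed (products):
  C–C: 1 × 333 = 333
  C–H: 6 × 405 = 2430
  C=C: 1 × 633 = 633
  Σ(formed) = 3396 kJ
ΔH = Σ(broken) − Σ(formed) = 3242 − 3396 = −154 kJ

ΔH ≈ −154 kJ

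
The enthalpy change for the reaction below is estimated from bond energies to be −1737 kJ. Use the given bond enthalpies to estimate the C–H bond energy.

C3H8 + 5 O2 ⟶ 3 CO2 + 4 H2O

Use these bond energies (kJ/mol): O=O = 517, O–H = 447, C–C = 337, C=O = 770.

D(C–H) ≈ 400 kJ/mol

Let D be the C–H bond energy.
Σ(broken) = 2×337 + 8×D + 5×517 = 3259 + 8D
Σ(formed) = 6×770 + 8×447 = 8196
ΔH = Σ(broken) − Σ(formed) = (3259 + 8D) − (8196) = −4937 + 8D
Setting this equal to −1737 kJ gives 8D = 3200, so D = 400 kJ/mol.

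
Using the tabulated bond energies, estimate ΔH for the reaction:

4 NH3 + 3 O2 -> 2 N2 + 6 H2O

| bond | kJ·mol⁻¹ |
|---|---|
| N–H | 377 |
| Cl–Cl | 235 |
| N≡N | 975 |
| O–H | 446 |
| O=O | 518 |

ΔH ≈ −1224 kJ

Bonds broken (reactants):
  N–H: 12 × 377 = 4524
  O=O: 3 × 518 = 1554
  Σ(broken) = 6078 kJ
Bonds formed (products):
  N≡N: 2 × 975 = 1950
  O–H: 12 × 446 = 5352
  Σ(formed) = 7302 kJ
ΔH = Σ(broken) − Σ(formed) = 6078 − 7302 = −1224 kJ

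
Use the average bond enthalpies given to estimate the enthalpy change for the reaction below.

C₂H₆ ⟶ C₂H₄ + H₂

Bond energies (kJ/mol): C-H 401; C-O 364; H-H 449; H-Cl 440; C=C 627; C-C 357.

Bonds broken (reactants):
  C-C: 1 × 357 = 357
  C-H: 6 × 401 = 2406
  Σ(broken) = 2763 kJ
Bonds formed (products):
  C-H: 4 × 401 = 1604
  C=C: 1 × 627 = 627
  H-H: 1 × 449 = 449
  Σ(formed) = 2680 kJ
ΔH = Σ(broken) − Σ(formed) = 2763 − 2680 = +83 kJ

ΔH ≈ +83 kJ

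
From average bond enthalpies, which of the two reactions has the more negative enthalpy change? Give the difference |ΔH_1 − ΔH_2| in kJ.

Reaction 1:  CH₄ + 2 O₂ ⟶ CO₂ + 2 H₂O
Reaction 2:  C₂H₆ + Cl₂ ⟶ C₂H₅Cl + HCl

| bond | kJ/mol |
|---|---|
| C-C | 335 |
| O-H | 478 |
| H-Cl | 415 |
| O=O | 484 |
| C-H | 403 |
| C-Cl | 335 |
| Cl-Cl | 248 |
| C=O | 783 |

Reaction 1:
  Bonds broken (reactants):
    C-H: 4 × 403 = 1612
    O=O: 2 × 484 = 968
    Σ(broken) = 2580 kJ
  Bonds formed (products):
    C=O: 2 × 783 = 1566
    O-H: 4 × 478 = 1912
    Σ(formed) = 3478 kJ
  ΔH_1 = 2580 − 3478 = −898 kJ
Reaction 2:
  Bonds broken (reactants):
    C-C: 1 × 335 = 335
    C-H: 6 × 403 = 2418
    Cl-Cl: 1 × 248 = 248
    Σ(broken) = 3001 kJ
  Bonds formed (products):
    C-C: 1 × 335 = 335
    C-Cl: 1 × 335 = 335
    C-H: 5 × 403 = 2015
    H-Cl: 1 × 415 = 415
    Σ(formed) = 3100 kJ
  ΔH_2 = 3001 − 3100 = −99 kJ
ΔH_1 − ΔH_2 = −799 kJ, so reaction 1 has the more negative ΔH; |ΔH_1 − ΔH_2| = 799 kJ.

Reaction 1, by 799 kJ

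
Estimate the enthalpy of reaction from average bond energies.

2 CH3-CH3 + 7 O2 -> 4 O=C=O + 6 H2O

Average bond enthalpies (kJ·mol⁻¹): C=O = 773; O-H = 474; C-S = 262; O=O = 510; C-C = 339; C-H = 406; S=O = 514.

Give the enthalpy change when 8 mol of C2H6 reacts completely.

ΔH = −11008 kJ

Bonds broken (reactants):
  C-C: 2 × 339 = 678
  C-H: 12 × 406 = 4872
  O=O: 7 × 510 = 3570
  Σ(broken) = 9120 kJ
Bonds formed (products):
  C=O: 8 × 773 = 6184
  O-H: 12 × 474 = 5688
  Σ(formed) = 11872 kJ
ΔH = Σ(broken) − Σ(formed) = 9120 − 11872 = −2752 kJ
For 4× the reaction as written: 4 × (−2752) = −11008 kJ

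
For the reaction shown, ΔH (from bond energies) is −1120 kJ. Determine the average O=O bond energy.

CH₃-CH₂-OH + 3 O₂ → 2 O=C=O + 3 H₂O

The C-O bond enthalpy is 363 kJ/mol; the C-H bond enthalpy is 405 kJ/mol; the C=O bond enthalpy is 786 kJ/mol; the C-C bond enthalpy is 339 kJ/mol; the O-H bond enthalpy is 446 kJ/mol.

D(O=O) ≈ 509 kJ/mol

Let D be the O=O bond energy.
Σ(broken) = 1×339 + 5×405 + 1×363 + 1×446 + 3×D = 3173 + 3D
Σ(formed) = 4×786 + 6×446 = 5820
ΔH = Σ(broken) − Σ(formed) = (3173 + 3D) − (5820) = −2647 + 3D
Setting this equal to −1120 kJ gives 3D = 1527, so D = 509 kJ/mol.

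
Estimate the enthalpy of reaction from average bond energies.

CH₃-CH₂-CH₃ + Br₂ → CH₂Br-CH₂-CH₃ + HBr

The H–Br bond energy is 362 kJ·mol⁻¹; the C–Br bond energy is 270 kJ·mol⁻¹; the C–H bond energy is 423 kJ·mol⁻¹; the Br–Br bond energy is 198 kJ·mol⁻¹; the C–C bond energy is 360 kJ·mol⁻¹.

ΔH ≈ −11 kJ

Bonds broken (reactants):
  Br–Br: 1 × 198 = 198
  C–C: 2 × 360 = 720
  C–H: 8 × 423 = 3384
  Σ(broken) = 4302 kJ
Bonds formed (products):
  C–Br: 1 × 270 = 270
  C–C: 2 × 360 = 720
  C–H: 7 × 423 = 2961
  H–Br: 1 × 362 = 362
  Σ(formed) = 4313 kJ
ΔH = Σ(broken) − Σ(formed) = 4302 − 4313 = −11 kJ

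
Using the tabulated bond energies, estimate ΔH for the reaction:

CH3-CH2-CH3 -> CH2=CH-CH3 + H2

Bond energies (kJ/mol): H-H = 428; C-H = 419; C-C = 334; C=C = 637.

ΔH ≈ +107 kJ

Bonds broken (reactants):
  C-C: 2 × 334 = 668
  C-H: 8 × 419 = 3352
  Σ(broken) = 4020 kJ
Bonds formed (products):
  C-C: 1 × 334 = 334
  C-H: 6 × 419 = 2514
  C=C: 1 × 637 = 637
  H-H: 1 × 428 = 428
  Σ(formed) = 3913 kJ
ΔH = Σ(broken) − Σ(formed) = 4020 − 3913 = +107 kJ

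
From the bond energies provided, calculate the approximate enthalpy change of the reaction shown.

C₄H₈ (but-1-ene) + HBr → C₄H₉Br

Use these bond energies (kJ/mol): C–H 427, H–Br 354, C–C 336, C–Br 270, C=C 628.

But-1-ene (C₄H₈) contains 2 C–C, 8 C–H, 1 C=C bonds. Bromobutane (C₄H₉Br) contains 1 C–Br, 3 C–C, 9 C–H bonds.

ΔH ≈ −51 kJ

Bonds broken (reactants):
  C–C: 2 × 336 = 672
  C–H: 8 × 427 = 3416
  C=C: 1 × 628 = 628
  H–Br: 1 × 354 = 354
  Σ(broken) = 5070 kJ
Bonds formed (products):
  C–Br: 1 × 270 = 270
  C–C: 3 × 336 = 1008
  C–H: 9 × 427 = 3843
  Σ(formed) = 5121 kJ
ΔH = Σ(broken) − Σ(formed) = 5070 − 5121 = −51 kJ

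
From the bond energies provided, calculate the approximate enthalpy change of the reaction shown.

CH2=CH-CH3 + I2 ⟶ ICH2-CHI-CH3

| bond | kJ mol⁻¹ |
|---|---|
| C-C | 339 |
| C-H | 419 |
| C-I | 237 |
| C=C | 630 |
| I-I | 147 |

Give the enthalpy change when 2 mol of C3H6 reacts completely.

ΔH = −72 kJ

Bonds broken (reactants):
  C-C: 1 × 339 = 339
  C-H: 6 × 419 = 2514
  C=C: 1 × 630 = 630
  I-I: 1 × 147 = 147
  Σ(broken) = 3630 kJ
Bonds formed (products):
  C-C: 2 × 339 = 678
  C-H: 6 × 419 = 2514
  C-I: 2 × 237 = 474
  Σ(formed) = 3666 kJ
ΔH = Σ(broken) − Σ(formed) = 3630 − 3666 = −36 kJ
For 2× the reaction as written: 2 × (−36) = −72 kJ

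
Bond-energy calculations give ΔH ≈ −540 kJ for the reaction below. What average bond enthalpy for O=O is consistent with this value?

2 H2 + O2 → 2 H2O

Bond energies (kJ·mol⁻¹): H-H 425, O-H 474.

Let D be the O=O bond energy.
Σ(broken) = 2×425 + 1×D = 850 + D
Σ(formed) = 4×474 = 1896
ΔH = Σ(broken) − Σ(formed) = (850 + D) − (1896) = −1046 + D
Setting this equal to −540 kJ gives D = 506 kJ/mol.

D(O=O) ≈ 506 kJ/mol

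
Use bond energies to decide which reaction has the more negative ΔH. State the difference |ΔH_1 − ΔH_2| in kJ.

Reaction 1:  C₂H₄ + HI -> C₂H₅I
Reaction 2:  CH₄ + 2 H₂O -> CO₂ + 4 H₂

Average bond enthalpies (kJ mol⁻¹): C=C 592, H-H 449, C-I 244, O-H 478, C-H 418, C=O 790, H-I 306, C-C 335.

Reaction 1, by 307 kJ

Reaction 1:
  Bonds broken (reactants):
    C-H: 4 × 418 = 1672
    C=C: 1 × 592 = 592
    H-I: 1 × 306 = 306
    Σ(broken) = 2570 kJ
  Bonds formed (products):
    C-C: 1 × 335 = 335
    C-H: 5 × 418 = 2090
    C-I: 1 × 244 = 244
    Σ(formed) = 2669 kJ
  ΔH_1 = 2570 − 2669 = −99 kJ
Reaction 2:
  Bonds broken (reactants):
    C-H: 4 × 418 = 1672
    O-H: 4 × 478 = 1912
    Σ(broken) = 3584 kJ
  Bonds formed (products):
    C=O: 2 × 790 = 1580
    H-H: 4 × 449 = 1796
    Σ(formed) = 3376 kJ
  ΔH_2 = 3584 − 3376 = +208 kJ
ΔH_1 − ΔH_2 = −307 kJ, so reaction 1 has the more negative ΔH; |ΔH_1 − ΔH_2| = 307 kJ.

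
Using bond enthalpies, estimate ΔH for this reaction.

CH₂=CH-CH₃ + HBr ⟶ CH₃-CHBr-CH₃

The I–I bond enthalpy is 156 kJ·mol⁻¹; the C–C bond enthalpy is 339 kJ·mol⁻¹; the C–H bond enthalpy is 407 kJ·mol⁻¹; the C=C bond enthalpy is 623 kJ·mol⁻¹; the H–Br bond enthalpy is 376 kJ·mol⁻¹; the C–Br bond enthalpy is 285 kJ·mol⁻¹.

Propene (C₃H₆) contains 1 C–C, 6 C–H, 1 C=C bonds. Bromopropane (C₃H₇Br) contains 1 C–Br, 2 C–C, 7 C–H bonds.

Bonds broken (reactants):
  C–C: 1 × 339 = 339
  C–H: 6 × 407 = 2442
  C=C: 1 × 623 = 623
  H–Br: 1 × 376 = 376
  Σ(broken) = 3780 kJ
Bonds formed (products):
  C–Br: 1 × 285 = 285
  C–C: 2 × 339 = 678
  C–H: 7 × 407 = 2849
  Σ(formed) = 3812 kJ
ΔH = Σ(broken) − Σ(formed) = 3780 − 3812 = −32 kJ

ΔH ≈ −32 kJ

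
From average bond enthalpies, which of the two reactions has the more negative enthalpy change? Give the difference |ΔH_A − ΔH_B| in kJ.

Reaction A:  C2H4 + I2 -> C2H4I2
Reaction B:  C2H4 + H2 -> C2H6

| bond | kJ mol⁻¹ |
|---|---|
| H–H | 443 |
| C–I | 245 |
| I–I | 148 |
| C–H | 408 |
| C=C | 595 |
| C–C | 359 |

Reaction B, by 31 kJ

Reaction A:
  Bonds broken (reactants):
    C–H: 4 × 408 = 1632
    C=C: 1 × 595 = 595
    I–I: 1 × 148 = 148
    Σ(broken) = 2375 kJ
  Bonds formed (products):
    C–C: 1 × 359 = 359
    C–H: 4 × 408 = 1632
    C–I: 2 × 245 = 490
    Σ(formed) = 2481 kJ
  ΔH_A = 2375 − 2481 = −106 kJ
Reaction B:
  Bonds broken (reactants):
    C–H: 4 × 408 = 1632
    C=C: 1 × 595 = 595
    H–H: 1 × 443 = 443
    Σ(broken) = 2670 kJ
  Bonds formed (products):
    C–C: 1 × 359 = 359
    C–H: 6 × 408 = 2448
    Σ(formed) = 2807 kJ
  ΔH_B = 2670 − 2807 = −137 kJ
ΔH_A − ΔH_B = +31 kJ, so reaction B has the more negative ΔH; |ΔH_A − ΔH_B| = 31 kJ.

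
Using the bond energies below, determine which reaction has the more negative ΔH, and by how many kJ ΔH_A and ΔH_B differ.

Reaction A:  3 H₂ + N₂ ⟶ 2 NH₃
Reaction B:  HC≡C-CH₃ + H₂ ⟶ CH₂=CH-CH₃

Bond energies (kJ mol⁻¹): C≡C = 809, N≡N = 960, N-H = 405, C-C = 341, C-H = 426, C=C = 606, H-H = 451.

Reaction B, by 81 kJ

Reaction A:
  Bonds broken (reactants):
    H-H: 3 × 451 = 1353
    N≡N: 1 × 960 = 960
    Σ(broken) = 2313 kJ
  Bonds formed (products):
    N-H: 6 × 405 = 2430
    Σ(formed) = 2430 kJ
  ΔH_A = 2313 − 2430 = −117 kJ
Reaction B:
  Bonds broken (reactants):
    C≡C: 1 × 809 = 809
    C-C: 1 × 341 = 341
    C-H: 4 × 426 = 1704
    H-H: 1 × 451 = 451
    Σ(broken) = 3305 kJ
  Bonds formed (products):
    C-C: 1 × 341 = 341
    C-H: 6 × 426 = 2556
    C=C: 1 × 606 = 606
    Σ(formed) = 3503 kJ
  ΔH_B = 3305 − 3503 = −198 kJ
ΔH_A − ΔH_B = +81 kJ, so reaction B has the more negative ΔH; |ΔH_A − ΔH_B| = 81 kJ.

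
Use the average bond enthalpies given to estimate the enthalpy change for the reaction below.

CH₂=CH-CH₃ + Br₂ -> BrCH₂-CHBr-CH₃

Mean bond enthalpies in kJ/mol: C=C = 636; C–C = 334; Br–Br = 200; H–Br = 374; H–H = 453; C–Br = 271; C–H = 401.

Bonds broken (reactants):
  Br–Br: 1 × 200 = 200
  C–C: 1 × 334 = 334
  C–H: 6 × 401 = 2406
  C=C: 1 × 636 = 636
  Σ(broken) = 3576 kJ
Bonds formed (products):
  C–Br: 2 × 271 = 542
  C–C: 2 × 334 = 668
  C–H: 6 × 401 = 2406
  Σ(formed) = 3616 kJ
ΔH = Σ(broken) − Σ(formed) = 3576 − 3616 = −40 kJ

ΔH ≈ −40 kJ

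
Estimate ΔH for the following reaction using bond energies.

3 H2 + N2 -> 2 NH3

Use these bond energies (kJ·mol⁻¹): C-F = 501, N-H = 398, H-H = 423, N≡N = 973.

ΔH ≈ −146 kJ

Bonds broken (reactants):
  H-H: 3 × 423 = 1269
  N≡N: 1 × 973 = 973
  Σ(broken) = 2242 kJ
Bonds formed (products):
  N-H: 6 × 398 = 2388
  Σ(formed) = 2388 kJ
ΔH = Σ(broken) − Σ(formed) = 2242 − 2388 = −146 kJ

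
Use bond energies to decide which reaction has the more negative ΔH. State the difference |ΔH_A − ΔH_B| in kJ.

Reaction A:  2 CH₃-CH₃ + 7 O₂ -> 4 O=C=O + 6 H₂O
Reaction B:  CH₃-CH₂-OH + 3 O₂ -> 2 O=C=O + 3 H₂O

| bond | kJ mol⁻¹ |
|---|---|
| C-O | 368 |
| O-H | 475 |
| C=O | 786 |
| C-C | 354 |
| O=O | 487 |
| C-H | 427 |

Reaction A, by 1546 kJ

Reaction A:
  Bonds broken (reactants):
    C-C: 2 × 354 = 708
    C-H: 12 × 427 = 5124
    O=O: 7 × 487 = 3409
    Σ(broken) = 9241 kJ
  Bonds formed (products):
    C=O: 8 × 786 = 6288
    O-H: 12 × 475 = 5700
    Σ(formed) = 11988 kJ
  ΔH_A = 9241 − 11988 = −2747 kJ
Reaction B:
  Bonds broken (reactants):
    C-C: 1 × 354 = 354
    C-H: 5 × 427 = 2135
    C-O: 1 × 368 = 368
    O-H: 1 × 475 = 475
    O=O: 3 × 487 = 1461
    Σ(broken) = 4793 kJ
  Bonds formed (products):
    C=O: 4 × 786 = 3144
    O-H: 6 × 475 = 2850
    Σ(formed) = 5994 kJ
  ΔH_B = 4793 − 5994 = −1201 kJ
ΔH_A − ΔH_B = −1546 kJ, so reaction A has the more negative ΔH; |ΔH_A − ΔH_B| = 1546 kJ.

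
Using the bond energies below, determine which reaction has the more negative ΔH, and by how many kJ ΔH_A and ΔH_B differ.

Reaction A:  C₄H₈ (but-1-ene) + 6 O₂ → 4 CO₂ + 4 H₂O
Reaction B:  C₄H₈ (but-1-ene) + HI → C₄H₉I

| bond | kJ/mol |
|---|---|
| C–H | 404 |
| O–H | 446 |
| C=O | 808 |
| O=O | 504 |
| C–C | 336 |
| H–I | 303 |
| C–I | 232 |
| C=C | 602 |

Reaction A, by 2435 kJ

Reaction A:
  Bonds broken (reactants):
    C–C: 2 × 336 = 672
    C–H: 8 × 404 = 3232
    C=C: 1 × 602 = 602
    O=O: 6 × 504 = 3024
    Σ(broken) = 7530 kJ
  Bonds formed (products):
    C=O: 8 × 808 = 6464
    O–H: 8 × 446 = 3568
    Σ(formed) = 10032 kJ
  ΔH_A = 7530 − 10032 = −2502 kJ
Reaction B:
  Bonds broken (reactants):
    C–C: 2 × 336 = 672
    C–H: 8 × 404 = 3232
    C=C: 1 × 602 = 602
    H–I: 1 × 303 = 303
    Σ(broken) = 4809 kJ
  Bonds formed (products):
    C–C: 3 × 336 = 1008
    C–H: 9 × 404 = 3636
    C–I: 1 × 232 = 232
    Σ(formed) = 4876 kJ
  ΔH_B = 4809 − 4876 = −67 kJ
ΔH_A − ΔH_B = −2435 kJ, so reaction A has the more negative ΔH; |ΔH_A − ΔH_B| = 2435 kJ.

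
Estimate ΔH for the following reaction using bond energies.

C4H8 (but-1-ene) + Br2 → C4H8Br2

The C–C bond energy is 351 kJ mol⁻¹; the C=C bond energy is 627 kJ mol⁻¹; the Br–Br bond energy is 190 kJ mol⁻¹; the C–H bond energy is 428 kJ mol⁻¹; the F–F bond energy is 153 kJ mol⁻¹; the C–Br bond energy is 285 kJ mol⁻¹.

Bonds broken (reactants):
  Br–Br: 1 × 190 = 190
  C–C: 2 × 351 = 702
  C–H: 8 × 428 = 3424
  C=C: 1 × 627 = 627
  Σ(broken) = 4943 kJ
Bonds formed (products):
  C–Br: 2 × 285 = 570
  C–C: 3 × 351 = 1053
  C–H: 8 × 428 = 3424
  Σ(formed) = 5047 kJ
ΔH = Σ(broken) − Σ(formed) = 4943 − 5047 = −104 kJ

ΔH ≈ −104 kJ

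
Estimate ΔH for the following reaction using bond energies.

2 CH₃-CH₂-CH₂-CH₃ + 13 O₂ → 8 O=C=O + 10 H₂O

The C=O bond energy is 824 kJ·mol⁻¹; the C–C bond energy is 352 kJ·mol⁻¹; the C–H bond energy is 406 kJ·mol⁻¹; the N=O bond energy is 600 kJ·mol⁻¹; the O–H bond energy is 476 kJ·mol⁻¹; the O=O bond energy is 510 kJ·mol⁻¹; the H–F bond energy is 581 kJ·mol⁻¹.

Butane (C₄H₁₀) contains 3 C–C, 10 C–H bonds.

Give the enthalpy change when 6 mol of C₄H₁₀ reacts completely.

Bonds broken (reactants):
  C–C: 6 × 352 = 2112
  C–H: 20 × 406 = 8120
  O=O: 13 × 510 = 6630
  Σ(broken) = 16862 kJ
Bonds formed (products):
  C=O: 16 × 824 = 13184
  O–H: 20 × 476 = 9520
  Σ(formed) = 22704 kJ
ΔH = Σ(broken) − Σ(formed) = 16862 − 22704 = −5842 kJ
For 3× the reaction as written: 3 × (−5842) = −17526 kJ

ΔH = −17526 kJ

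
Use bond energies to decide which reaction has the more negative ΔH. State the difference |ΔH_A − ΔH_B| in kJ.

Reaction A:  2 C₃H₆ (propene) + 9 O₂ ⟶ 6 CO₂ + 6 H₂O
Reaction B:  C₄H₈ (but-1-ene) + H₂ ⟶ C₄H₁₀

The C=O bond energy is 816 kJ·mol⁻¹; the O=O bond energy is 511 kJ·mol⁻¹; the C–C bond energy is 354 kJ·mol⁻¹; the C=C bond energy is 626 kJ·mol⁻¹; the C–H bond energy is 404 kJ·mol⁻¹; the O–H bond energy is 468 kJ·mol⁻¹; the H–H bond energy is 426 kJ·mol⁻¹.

Reaction A, by 3891 kJ

Reaction A:
  Bonds broken (reactants):
    C–C: 2 × 354 = 708
    C–H: 12 × 404 = 4848
    C=C: 2 × 626 = 1252
    O=O: 9 × 511 = 4599
    Σ(broken) = 11407 kJ
  Bonds formed (products):
    C=O: 12 × 816 = 9792
    O–H: 12 × 468 = 5616
    Σ(formed) = 15408 kJ
  ΔH_A = 11407 − 15408 = −4001 kJ
Reaction B:
  Bonds broken (reactants):
    C–C: 2 × 354 = 708
    C–H: 8 × 404 = 3232
    C=C: 1 × 626 = 626
    H–H: 1 × 426 = 426
    Σ(broken) = 4992 kJ
  Bonds formed (products):
    C–C: 3 × 354 = 1062
    C–H: 10 × 404 = 4040
    Σ(formed) = 5102 kJ
  ΔH_B = 4992 − 5102 = −110 kJ
ΔH_A − ΔH_B = −3891 kJ, so reaction A has the more negative ΔH; |ΔH_A − ΔH_B| = 3891 kJ.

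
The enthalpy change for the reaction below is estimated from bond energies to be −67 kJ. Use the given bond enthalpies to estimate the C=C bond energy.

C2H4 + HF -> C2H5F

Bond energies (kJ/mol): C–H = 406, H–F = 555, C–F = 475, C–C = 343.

Let D be the C=C bond energy.
Σ(broken) = 4×406 + 1×D + 1×555 = 2179 + D
Σ(formed) = 1×343 + 1×475 + 5×406 = 2848
ΔH = Σ(broken) − Σ(formed) = (2179 + D) − (2848) = −669 + D
Setting this equal to −67 kJ gives D = 602 kJ/mol.

D(C=C) ≈ 602 kJ/mol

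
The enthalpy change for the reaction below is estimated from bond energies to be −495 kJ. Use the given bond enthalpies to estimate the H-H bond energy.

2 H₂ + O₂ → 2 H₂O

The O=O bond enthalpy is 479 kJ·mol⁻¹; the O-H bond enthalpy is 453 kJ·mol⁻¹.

Let D be the H-H bond energy.
Σ(broken) = 2×D + 1×479 = 479 + 2D
Σ(formed) = 4×453 = 1812
ΔH = Σ(broken) − Σ(formed) = (479 + 2D) − (1812) = −1333 + 2D
Setting this equal to −495 kJ gives 2D = 838, so D = 419 kJ/mol.

D(H-H) ≈ 419 kJ/mol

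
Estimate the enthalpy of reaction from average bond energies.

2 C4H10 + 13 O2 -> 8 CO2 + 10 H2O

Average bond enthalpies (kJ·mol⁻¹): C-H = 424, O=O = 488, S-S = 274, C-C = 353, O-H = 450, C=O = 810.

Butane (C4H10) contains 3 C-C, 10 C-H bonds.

Bonds broken (reactants):
  C-C: 6 × 353 = 2118
  C-H: 20 × 424 = 8480
  O=O: 13 × 488 = 6344
  Σ(broken) = 16942 kJ
Bonds formed (products):
  C=O: 16 × 810 = 12960
  O-H: 20 × 450 = 9000
  Σ(formed) = 21960 kJ
ΔH = Σ(broken) − Σ(formed) = 16942 − 21960 = −5018 kJ

ΔH ≈ −5018 kJ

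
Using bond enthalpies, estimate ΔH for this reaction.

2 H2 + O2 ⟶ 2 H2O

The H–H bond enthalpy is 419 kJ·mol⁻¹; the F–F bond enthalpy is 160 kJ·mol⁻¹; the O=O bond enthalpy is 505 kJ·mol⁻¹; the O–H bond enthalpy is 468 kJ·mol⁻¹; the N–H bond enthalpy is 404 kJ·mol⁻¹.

ΔH ≈ −529 kJ

Bonds broken (reactants):
  H–H: 2 × 419 = 838
  O=O: 1 × 505 = 505
  Σ(broken) = 1343 kJ
Bonds formed (products):
  O–H: 4 × 468 = 1872
  Σ(formed) = 1872 kJ
ΔH = Σ(broken) − Σ(formed) = 1343 − 1872 = −529 kJ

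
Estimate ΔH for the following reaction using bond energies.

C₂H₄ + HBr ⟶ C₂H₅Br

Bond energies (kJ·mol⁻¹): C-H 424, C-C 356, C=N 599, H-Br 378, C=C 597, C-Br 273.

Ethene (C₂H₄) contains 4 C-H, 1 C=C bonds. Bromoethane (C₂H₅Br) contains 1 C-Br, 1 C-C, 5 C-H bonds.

ΔH ≈ −78 kJ

Bonds broken (reactants):
  C-H: 4 × 424 = 1696
  C=C: 1 × 597 = 597
  H-Br: 1 × 378 = 378
  Σ(broken) = 2671 kJ
Bonds formed (products):
  C-Br: 1 × 273 = 273
  C-C: 1 × 356 = 356
  C-H: 5 × 424 = 2120
  Σ(formed) = 2749 kJ
ΔH = Σ(broken) − Σ(formed) = 2671 − 2749 = −78 kJ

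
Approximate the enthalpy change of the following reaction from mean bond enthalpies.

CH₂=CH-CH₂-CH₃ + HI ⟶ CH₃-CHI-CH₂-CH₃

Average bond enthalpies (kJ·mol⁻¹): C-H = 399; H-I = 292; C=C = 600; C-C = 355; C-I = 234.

Bonds broken (reactants):
  C-C: 2 × 355 = 710
  C-H: 8 × 399 = 3192
  C=C: 1 × 600 = 600
  H-I: 1 × 292 = 292
  Σ(broken) = 4794 kJ
Bonds formed (products):
  C-C: 3 × 355 = 1065
  C-H: 9 × 399 = 3591
  C-I: 1 × 234 = 234
  Σ(formed) = 4890 kJ
ΔH = Σ(broken) − Σ(formed) = 4794 − 4890 = −96 kJ

ΔH ≈ −96 kJ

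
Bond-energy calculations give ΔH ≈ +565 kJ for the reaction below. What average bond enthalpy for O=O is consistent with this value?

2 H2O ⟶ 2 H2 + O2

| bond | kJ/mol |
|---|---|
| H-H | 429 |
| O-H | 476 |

D(O=O) ≈ 481 kJ/mol

Let D be the O=O bond energy.
Σ(broken) = 4×476 = 1904
Σ(formed) = 2×429 + 1×D = 858 + D
ΔH = Σ(broken) − Σ(formed) = (1904) − (858 + D) = +1046 − D
Setting this equal to +565 kJ gives D = 481 kJ/mol.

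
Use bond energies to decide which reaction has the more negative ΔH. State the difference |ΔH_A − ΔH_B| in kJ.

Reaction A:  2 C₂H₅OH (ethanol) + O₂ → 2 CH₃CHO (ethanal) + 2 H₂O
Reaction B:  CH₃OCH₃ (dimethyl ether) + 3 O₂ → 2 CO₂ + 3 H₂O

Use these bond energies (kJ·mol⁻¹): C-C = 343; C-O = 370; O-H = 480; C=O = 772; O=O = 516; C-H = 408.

Reaction B, by 800 kJ

Reaction A:
  Bonds broken (reactants):
    C-C: 2 × 343 = 686
    C-H: 10 × 408 = 4080
    C-O: 2 × 370 = 740
    O-H: 2 × 480 = 960
    O=O: 1 × 516 = 516
    Σ(broken) = 6982 kJ
  Bonds formed (products):
    C-C: 2 × 343 = 686
    C-H: 8 × 408 = 3264
    C=O: 2 × 772 = 1544
    O-H: 4 × 480 = 1920
    Σ(formed) = 7414 kJ
  ΔH_A = 6982 − 7414 = −432 kJ
Reaction B:
  Bonds broken (reactants):
    C-H: 6 × 408 = 2448
    C-O: 2 × 370 = 740
    O=O: 3 × 516 = 1548
    Σ(broken) = 4736 kJ
  Bonds formed (products):
    C=O: 4 × 772 = 3088
    O-H: 6 × 480 = 2880
    Σ(formed) = 5968 kJ
  ΔH_B = 4736 − 5968 = −1232 kJ
ΔH_A − ΔH_B = +800 kJ, so reaction B has the more negative ΔH; |ΔH_A − ΔH_B| = 800 kJ.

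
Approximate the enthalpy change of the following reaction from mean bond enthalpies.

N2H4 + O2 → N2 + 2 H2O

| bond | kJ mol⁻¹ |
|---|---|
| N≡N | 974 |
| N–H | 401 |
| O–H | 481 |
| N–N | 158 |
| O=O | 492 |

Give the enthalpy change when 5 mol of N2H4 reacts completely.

ΔH = −3220 kJ

Bonds broken (reactants):
  N–H: 4 × 401 = 1604
  N–N: 1 × 158 = 158
  O=O: 1 × 492 = 492
  Σ(broken) = 2254 kJ
Bonds formed (products):
  N≡N: 1 × 974 = 974
  O–H: 4 × 481 = 1924
  Σ(formed) = 2898 kJ
ΔH = Σ(broken) − Σ(formed) = 2254 − 2898 = −644 kJ
For 5× the reaction as written: 5 × (−644) = −3220 kJ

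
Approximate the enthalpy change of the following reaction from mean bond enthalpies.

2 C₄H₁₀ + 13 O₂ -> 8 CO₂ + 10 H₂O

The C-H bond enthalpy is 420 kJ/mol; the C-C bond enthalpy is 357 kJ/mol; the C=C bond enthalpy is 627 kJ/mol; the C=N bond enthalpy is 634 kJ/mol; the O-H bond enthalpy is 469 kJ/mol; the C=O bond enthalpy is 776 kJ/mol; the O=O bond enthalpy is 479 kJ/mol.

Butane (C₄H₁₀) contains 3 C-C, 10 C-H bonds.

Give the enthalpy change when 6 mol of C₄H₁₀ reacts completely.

Bonds broken (reactants):
  C-C: 6 × 357 = 2142
  C-H: 20 × 420 = 8400
  O=O: 13 × 479 = 6227
  Σ(broken) = 16769 kJ
Bonds formed (products):
  C=O: 16 × 776 = 12416
  O-H: 20 × 469 = 9380
  Σ(formed) = 21796 kJ
ΔH = Σ(broken) − Σ(formed) = 16769 − 21796 = −5027 kJ
For 3× the reaction as written: 3 × (−5027) = −15081 kJ

ΔH = −15081 kJ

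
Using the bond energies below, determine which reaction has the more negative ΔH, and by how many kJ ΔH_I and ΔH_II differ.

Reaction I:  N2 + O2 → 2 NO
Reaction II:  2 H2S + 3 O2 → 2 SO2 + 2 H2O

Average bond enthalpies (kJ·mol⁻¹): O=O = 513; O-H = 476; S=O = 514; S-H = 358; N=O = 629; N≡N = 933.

Reaction II, by 1177 kJ

Reaction I:
  Bonds broken (reactants):
    N≡N: 1 × 933 = 933
    O=O: 1 × 513 = 513
    Σ(broken) = 1446 kJ
  Bonds formed (products):
    N=O: 2 × 629 = 1258
    Σ(formed) = 1258 kJ
  ΔH_I = 1446 − 1258 = +188 kJ
Reaction II:
  Bonds broken (reactants):
    O=O: 3 × 513 = 1539
    S-H: 4 × 358 = 1432
    Σ(broken) = 2971 kJ
  Bonds formed (products):
    O-H: 4 × 476 = 1904
    S=O: 4 × 514 = 2056
    Σ(formed) = 3960 kJ
  ΔH_II = 2971 − 3960 = −989 kJ
ΔH_I − ΔH_II = +1177 kJ, so reaction II has the more negative ΔH; |ΔH_I − ΔH_II| = 1177 kJ.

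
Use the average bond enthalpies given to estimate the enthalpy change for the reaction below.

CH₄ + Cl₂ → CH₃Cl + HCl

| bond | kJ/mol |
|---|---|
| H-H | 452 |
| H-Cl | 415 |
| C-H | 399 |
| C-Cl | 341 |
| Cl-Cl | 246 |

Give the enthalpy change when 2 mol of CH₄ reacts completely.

ΔH = −222 kJ

Bonds broken (reactants):
  C-H: 4 × 399 = 1596
  Cl-Cl: 1 × 246 = 246
  Σ(broken) = 1842 kJ
Bonds formed (products):
  C-Cl: 1 × 341 = 341
  C-H: 3 × 399 = 1197
  H-Cl: 1 × 415 = 415
  Σ(formed) = 1953 kJ
ΔH = Σ(broken) − Σ(formed) = 1842 − 1953 = −111 kJ
For 2× the reaction as written: 2 × (−111) = −222 kJ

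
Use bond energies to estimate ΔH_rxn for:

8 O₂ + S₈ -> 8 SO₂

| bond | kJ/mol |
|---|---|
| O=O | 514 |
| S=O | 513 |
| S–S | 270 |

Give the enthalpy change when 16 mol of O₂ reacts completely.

Bonds broken (reactants):
  O=O: 8 × 514 = 4112
  S–S: 8 × 270 = 2160
  Σ(broken) = 6272 kJ
Bonds formed (products):
  S=O: 16 × 513 = 8208
  Σ(formed) = 8208 kJ
ΔH = Σ(broken) − Σ(formed) = 6272 − 8208 = −1936 kJ
For 2× the reaction as written: 2 × (−1936) = −3872 kJ

ΔH = −3872 kJ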